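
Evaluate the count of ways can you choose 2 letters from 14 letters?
91

C(14,2) = 14! / (2! × (14-2)!)
         = 14! / (2! × 12!)
         = 91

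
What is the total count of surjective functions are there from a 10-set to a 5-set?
5,103,000

Reasoning: Onto functions = 5! × S(10,5)
First compute S(10,5) via recurrence:
Using the Stirling recurrence: S(n,k) = k·S(n-1,k) + S(n-1,k-1)
S(10,5) = 5·S(9,5) + S(9,4)
         = 5·6951 + 7770
         = 34755 + 7770
         = 42,525
Then: 120 × 42525 = 5,103,000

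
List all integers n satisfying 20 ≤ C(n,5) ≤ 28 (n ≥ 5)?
7
C(6,5)=6; C(7,5)=21; C(8,5)=56. So valid n = 7.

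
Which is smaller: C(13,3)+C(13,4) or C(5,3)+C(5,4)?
C(5,3)+C(5,4)

Working:
First=1,001, Second=15.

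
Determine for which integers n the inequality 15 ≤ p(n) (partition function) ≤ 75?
7, 8, 9, 10, 11

Working:
Tabulating p(n) via p(n) = p(n−1) + p(n−2) − p(n−5) − p(n−7) + …: p(6)=11; p(7)=15; p(8)=22; p(9)=30; p(10)=42; p(11)=56; p(12)=77. So valid n = 7, 8, 9, 10, 11.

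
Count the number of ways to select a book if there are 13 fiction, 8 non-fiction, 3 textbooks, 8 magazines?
32

Explanation: By the addition principle: 13 + 8 + 3 + 8 = 32.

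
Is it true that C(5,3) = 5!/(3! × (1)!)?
False

Solution: The correct denominator is 3!×2!, giving C(5,3) = 10; the stated RHS is 5!/(3!×1!) = 20 ≠ 10, so the statement does not hold.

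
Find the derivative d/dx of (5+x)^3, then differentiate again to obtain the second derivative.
First derivative: 3(5+x)^{2}. Second derivative: 3·2·(5+x)^{1} = 6(5+x)^{1}.

Answer: 6(5+x)^1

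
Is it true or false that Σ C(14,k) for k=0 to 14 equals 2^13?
False
Binomial theorem: Σ C(14,k) = (1+1)^14 = 2^14 = 16,384; RHS 2^13 = 8,192.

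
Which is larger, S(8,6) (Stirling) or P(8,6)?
S(8,6) = 6·S(7,6) + S(7,5) = 6·21 + 140 = 266; P(8,6) = 20,160.

Answer: P(8,6)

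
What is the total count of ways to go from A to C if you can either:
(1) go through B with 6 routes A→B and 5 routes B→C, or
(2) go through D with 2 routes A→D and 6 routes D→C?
42

Route via B: 6×5=30. Route via D: 2×6=12. Total: 42.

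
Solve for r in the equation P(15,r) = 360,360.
5

Reasoning: P(15,r) = 15·14·…·(15−r+1), a product of r factors. Multiplying down from 15: 15 = 15; 15·14 = 210; 15·14·13 = 2,730; 15·14·13·12 = 32,760; 15·14·13·12·11 = 360,360 ✓ (5 factors). So r = 5.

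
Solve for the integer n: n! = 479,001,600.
12

Explanation: n! is strictly increasing. 10! = 3,628,800, 11! = 39,916,800, 12! = 479,001,600 ✓. So n = 12.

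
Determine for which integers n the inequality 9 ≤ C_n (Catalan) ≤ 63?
C_3=5; C_4=14; C_5=42; C_6=132. So valid n = 4, 5.

Answer: 4, 5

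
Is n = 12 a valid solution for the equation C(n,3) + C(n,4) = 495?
No
C(12,3) + C(12,4) = 220 + 495 = 715, which does not equal 495.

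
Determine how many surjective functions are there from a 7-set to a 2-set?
Onto functions = 2! × S(7,2)
First compute S(7,2) via recurrence:
Using the Stirling recurrence: S(n,k) = k·S(n-1,k) + S(n-1,k-1)
S(7,2) = 2·S(6,2) + S(6,1)
         = 2·31 + 1
         = 62 + 1
         = 63
Then: 2 × 63 = 126
Final answer: 126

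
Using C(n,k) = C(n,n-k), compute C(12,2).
66

C(12,2) = C(12,10) = 66.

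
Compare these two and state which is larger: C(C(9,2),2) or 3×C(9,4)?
C(C(9,2),2)
C(C(9,2),2)=630, 3×C(9,4)=378.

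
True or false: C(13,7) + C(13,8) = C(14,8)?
True

Pascal's identity C(n,k) + C(n,k+1) = C(n+1,k+1): 1,716 + 1,287 = 3,003 = C(14,8).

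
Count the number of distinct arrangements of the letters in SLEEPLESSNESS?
1,081,080

Working:
Word has 13 letters (S=5, L=2, E=4, P=1, N=1). Arrangements: 13!/Π(k!) = 1,081,080.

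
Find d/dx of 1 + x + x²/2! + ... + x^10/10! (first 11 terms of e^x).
1 + x + x²/2! + ... + x^9/9!

Explanation: Differentiating term by term gives the first 10 terms of e^x.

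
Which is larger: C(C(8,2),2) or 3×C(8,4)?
C(C(8,2),2)

Working:
C(C(8,2),2)=378, 3×C(8,4)=210.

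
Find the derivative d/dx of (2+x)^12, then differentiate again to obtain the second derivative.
First derivative: 12(2+x)^{11}. Second derivative: 12·11·(2+x)^{10} = 132(2+x)^{10}.
Final answer: 132(2+x)^10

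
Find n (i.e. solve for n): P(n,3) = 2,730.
P(n,3) = n(n−1)(n−2) is increasing in n; n(n−1)(n−2) ≈ (n−1)^3 = 2,730 gives n ≈ 15.0. Check: P(13,3) = 1,716, P(14,3) = 2,184, P(15,3) = 2,730 ✓. So n = 15.

Answer: 15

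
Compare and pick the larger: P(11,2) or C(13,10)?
P(11,2)=110, C(13,10)=286.
Final answer: C(13,10)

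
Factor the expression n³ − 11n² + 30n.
n³ − 11n² + 30n = n(n² − 11n + 30) = n(n − 5)(n − 6).
Final answer: n(n − 5)(n − 6)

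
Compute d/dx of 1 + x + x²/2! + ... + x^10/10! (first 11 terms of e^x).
1 + x + x²/2! + ... + x^9/9!

Explanation: Differentiating term by term gives the first 10 terms of e^x.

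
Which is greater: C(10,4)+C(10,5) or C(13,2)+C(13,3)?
C(10,4)+C(10,5)

Explanation: First=462, Second=364.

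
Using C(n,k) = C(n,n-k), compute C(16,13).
560

Working:
C(16,13) = C(16,3) = 560.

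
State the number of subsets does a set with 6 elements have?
Each element can be included or excluded: 2^6 = 64.

Answer: 64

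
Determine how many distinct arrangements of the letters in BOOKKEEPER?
151,200

Explanation: Word has 10 letters (B=1, O=2, K=2, E=3, P=1, R=1). Arrangements: 10!/Π(k!) = 151,200.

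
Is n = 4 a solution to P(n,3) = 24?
Yes
P(4,3) = 4·3·2 = 24, which equals 24.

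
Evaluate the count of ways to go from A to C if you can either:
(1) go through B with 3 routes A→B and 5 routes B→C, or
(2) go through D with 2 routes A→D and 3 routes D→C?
21

Explanation: Route via B: 3×5=15. Route via D: 2×3=6. Total: 21.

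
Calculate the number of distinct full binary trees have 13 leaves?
208,012

Working:
Using the Catalan number formula: C_n = C(2n, n) / (n+1)
C_12 = C(24, 12) / (12+1)
     = 2704156 / 13
     = 208,012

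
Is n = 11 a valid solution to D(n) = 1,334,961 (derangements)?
No

Working:
D(11) = (11-1)·[D(10) + D(9)] = 10·[1,334,961 + 133,496] = 14,684,570, which does not equal 1,334,961.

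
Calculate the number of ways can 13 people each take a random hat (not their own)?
2,290,792,932

Reasoning: Using D(n) = (n-1)[D(n-1) + D(n-2)]:
D(13) = (13-1) × [D(12) + D(11)]
      = 12 × [176214841 + 14684570]
      = 12 × 190899411
      = 2,290,792,932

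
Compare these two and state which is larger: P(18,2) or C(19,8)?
C(19,8)
P(18,2)=306, C(19,8)=75,582.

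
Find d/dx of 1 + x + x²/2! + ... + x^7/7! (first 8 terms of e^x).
1 + x + x²/2! + ... + x^6/6!

Working:
Differentiating term by term gives the first 7 terms of e^x.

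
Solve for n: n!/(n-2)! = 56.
n!/(n-2)! = n×(n-1), a product of 2 consecutive integers ≈ (n−0.5)^2. 56^(1/2) + 0.5 ≈ 8.0; check n = 8: 8×7 = 56 ✓. So n = 8.
Final answer: 8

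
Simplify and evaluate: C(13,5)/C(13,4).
9/5

Reasoning: C(n,k+1)/C(n,k) = (n−k)/(k+1). Here (13−4)/(4+1) = 9/5 = 9/5.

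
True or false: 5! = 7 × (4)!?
False

Explanation: 5! = 5 × 4! = 120, but 7 × 4! = 168.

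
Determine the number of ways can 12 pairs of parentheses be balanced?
208,012

Reasoning: Using the Catalan number formula: C_n = C(2n, n) / (n+1)
C_12 = C(24, 12) / (12+1)
     = 2704156 / 13
     = 208,012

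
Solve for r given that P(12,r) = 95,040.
5

Working:
P(12,r) = 12·11·…·(12−r+1), a product of r factors. Multiplying down from 12: 12 = 12; 12·11 = 132; 12·11·10 = 1,320; 12·11·10·9 = 11,880; 12·11·10·9·8 = 95,040 ✓ (5 factors). So r = 5.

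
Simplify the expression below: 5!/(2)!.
This equals 5×4×3 = 60.

Answer: 60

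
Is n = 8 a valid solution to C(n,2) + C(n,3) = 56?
C(8,2) + C(8,3) = 28 + 56 = 84, which does not equal 56.
Final answer: No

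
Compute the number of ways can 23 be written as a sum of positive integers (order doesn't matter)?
1,255

Solution: Pentagonal recurrence p(n) = p(n−1) + p(n−2) − p(n−5) − p(n−7) + …: p(23) = p(22) + p(21) − p(18) − p(16) + p(11) + p(8) − p(1) = 1,002 + 792 − 385 − 231 + 56 + 22 − 1 = 1,255.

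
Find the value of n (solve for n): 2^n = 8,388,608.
23

8,388,608 = 1,024 × 1,024 × 8 = 2^10 × 2^10 × 2^3 = 2^23, so n = 23.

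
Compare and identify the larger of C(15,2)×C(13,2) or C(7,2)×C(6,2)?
C(15,2)×C(13,2)

Solution: C(15,2)×C(13,2)=8,190, C(7,2)×C(6,2)=315.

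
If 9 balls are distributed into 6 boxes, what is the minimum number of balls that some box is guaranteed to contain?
2

Solution: Pigeonhole: ⌈9/6⌉ = 2.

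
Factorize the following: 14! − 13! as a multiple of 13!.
13 × 13! = 80,951,270,400

Explanation: 14! − 13! = 14·13! − 13! = (14 − 1)·13! = 13 × 13! = 80,951,270,400.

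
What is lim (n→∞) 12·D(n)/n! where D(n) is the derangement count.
D(n)/n! → 1/e, so 12·D(n)/n! → 12/e.
Final answer: 12/e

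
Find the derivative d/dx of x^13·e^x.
Product rule: d/dx[x^13]·e^x + x^13·d/dx[e^x] = 13x^{12}e^x + x^13e^x.

Answer: (13x^12 + x^13)e^x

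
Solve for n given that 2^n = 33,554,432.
25

Working:
33,554,432 = 1,024 × 1,024 × 32 = 2^10 × 2^10 × 2^5 = 2^25, so n = 25.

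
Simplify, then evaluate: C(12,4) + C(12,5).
By Pascal's identity: C(13,5) = 1,287.

Answer: 1,287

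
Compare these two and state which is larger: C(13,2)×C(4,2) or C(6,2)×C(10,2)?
C(13,2)×C(4,2)=468, C(6,2)×C(10,2)=675.

Answer: C(6,2)×C(10,2)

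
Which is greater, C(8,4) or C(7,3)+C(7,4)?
By Pascal's identity: C(8,4) = C(7,3)+C(7,4) = 70. Equal.

Answer: Equal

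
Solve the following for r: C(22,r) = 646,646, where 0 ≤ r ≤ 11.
10

Working:
C(22,r) is increasing for 0 ≤ r ≤ 11. Stepping up (C(22,r+1) = C(22,r)·(22−r)/(r+1)): C(22,1) = 22, C(22,2) = 231, C(22,3) = 1,540, C(22,4) = 7,315, C(22,5) = 26,334, C(22,6) = 74,613, C(22,7) = 170,544, C(22,8) = 319,770, C(22,9) = 497,420, C(22,10) = 646,646 ✓. So r = 10.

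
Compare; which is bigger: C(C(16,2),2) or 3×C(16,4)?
C(C(16,2),2)
C(C(16,2),2)=7,140, 3×C(16,4)=5,460.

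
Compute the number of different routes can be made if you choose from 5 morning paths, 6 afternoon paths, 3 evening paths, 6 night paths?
By the multiplication principle: 5 × 6 × 3 × 6 = 540.

Answer: 540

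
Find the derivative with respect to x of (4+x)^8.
8(4+x)^7
Using the power rule: d/dx (4+x)^8 = 8(4+x)^{7}.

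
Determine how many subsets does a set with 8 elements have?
256

Each element can be included or excluded: 2^8 = 256.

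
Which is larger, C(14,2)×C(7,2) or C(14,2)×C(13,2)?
C(14,2)×C(7,2)=1,911, C(14,2)×C(13,2)=7,098.
Final answer: C(14,2)×C(13,2)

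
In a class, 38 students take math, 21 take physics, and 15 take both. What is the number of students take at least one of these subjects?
44
|A∪B| = |A|+|B|-|A∩B| = 38+21-15 = 44.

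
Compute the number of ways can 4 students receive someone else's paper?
9
Using D(n) = (n-1)[D(n-1) + D(n-2)]:
D(4) = (4-1) × [D(3) + D(2)]
      = 3 × [2 + 1]
      = 3 × 3
      = 9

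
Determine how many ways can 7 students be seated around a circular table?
720

Working:
Circular arrangements: (7-1)! = 720.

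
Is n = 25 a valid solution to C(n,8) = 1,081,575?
Yes

Reasoning: C(25,8) = 25·24·23·22·21·20·19·18/8! = 43,609,104,000/40,320 = 1,081,575, which equals 1,081,575.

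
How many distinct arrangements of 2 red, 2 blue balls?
6
Multinomial: 4!/(2! × 2!) = 6.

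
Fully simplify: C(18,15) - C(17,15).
680

Explanation: C(18,15) - C(17,15) = C(17,14) = 680.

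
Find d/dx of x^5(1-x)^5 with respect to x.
5x^4(1-x)^5 - 5x^5(1-x)^4

Product rule: 5x^{4}(1-x)^{5} + x^5·(-5)(1-x)^{4}.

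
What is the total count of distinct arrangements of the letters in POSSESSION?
75,600

Explanation: Word has 10 letters (P=1, O=2, S=4, E=1, I=1, N=1). Arrangements: 10!/Π(k!) = 75,600.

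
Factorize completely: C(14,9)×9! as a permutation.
P(14,9)

C(14,9)×9! = [14!/(9!(5)!)]×9! = 14!/(5)! = P(14,9) = 726,485,760.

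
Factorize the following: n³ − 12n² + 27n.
n³ − 12n² + 27n = n(n² − 12n + 27) = n(n − 3)(n − 9).
Final answer: n(n − 3)(n − 9)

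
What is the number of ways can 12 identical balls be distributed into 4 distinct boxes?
455

Reasoning: C(12+4-1, 4-1) = C(15, 3) = 455.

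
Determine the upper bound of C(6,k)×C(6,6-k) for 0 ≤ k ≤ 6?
400

Working:
C(6,k)·C(6,6-k) = C(6,k)², maximised at the centre k = 3: C(6,3)² = 400.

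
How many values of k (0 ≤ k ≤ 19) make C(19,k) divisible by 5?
0

Explanation: Checking C(19,k) mod 5 for k = 0..19: none are divisible by 5. Count = 0.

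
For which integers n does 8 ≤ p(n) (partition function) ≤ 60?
Tabulating p(n) via p(n) = p(n−1) + p(n−2) − p(n−5) − p(n−7) + …: p(5)=7; p(6)=11; p(7)=15; p(8)=22; p(9)=30; p(10)=42; p(11)=56; p(12)=77. So valid n = 6, 7, 8, 9, 10, 11.

Answer: 6, 7, 8, 9, 10, 11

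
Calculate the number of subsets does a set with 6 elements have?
64
Each element can be included or excluded: 2^6 = 64.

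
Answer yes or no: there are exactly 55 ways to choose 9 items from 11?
C(11,9) = 55.

Answer: Yes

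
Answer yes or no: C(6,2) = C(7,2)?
No

Solution: LHS = C(6,2) = 15; RHS = C(7,2) = 21. 15 ≠ 21, so the statement does not hold.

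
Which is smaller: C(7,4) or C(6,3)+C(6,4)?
Equal
By Pascal's identity: C(7,4) = C(6,3)+C(6,4) = 35. Equal.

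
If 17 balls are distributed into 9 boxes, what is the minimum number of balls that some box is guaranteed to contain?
Pigeonhole: ⌈17/9⌉ = 2.
Final answer: 2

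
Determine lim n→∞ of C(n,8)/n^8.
1/40320
C(n,8) ≈ n^8/8! for large n. Limit = 1/8! = 1/40320.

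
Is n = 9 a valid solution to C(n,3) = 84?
Yes

C(9,3) = 9·8·7/3! = 504/6 = 84, which equals 84.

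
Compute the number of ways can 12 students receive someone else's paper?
176,214,841
Using D(n) = (n-1)[D(n-1) + D(n-2)]:
D(12) = (12-1) × [D(11) + D(10)]
      = 11 × [14684570 + 1334961]
      = 11 × 16019531
      = 176,214,841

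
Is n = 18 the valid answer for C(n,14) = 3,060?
Yes

Reasoning: C(18,14) = 18·17·16·15·14·13·12·11·10·9·8·7·6·5/14! = 266,765,571,072,000/87,178,291,200 = 3,060, which equals 3,060.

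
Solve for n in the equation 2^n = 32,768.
15

Working:
32,768 = 1,024 × 32 = 2^10 × 2^5 = 2^15, so n = 15.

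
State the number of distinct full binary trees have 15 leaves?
2,674,440

Using the Catalan number formula: C_n = C(2n, n) / (n+1)
C_14 = C(28, 14) / (14+1)
     = 40116600 / 15
     = 2,674,440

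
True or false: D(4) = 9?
Derangements of 4 elements: D(4) = (4-1)·[D(3) + D(2)] = 3·[2 + 1] = 9.

Answer: True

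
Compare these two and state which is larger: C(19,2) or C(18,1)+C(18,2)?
Equal

Solution: By Pascal's identity: C(19,2) = C(18,1)+C(18,2) = 171. Equal.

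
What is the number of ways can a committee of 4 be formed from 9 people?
126
C(9,4) = 9! / (4! × (9-4)!)
         = 9! / (4! × 5!)
         = 126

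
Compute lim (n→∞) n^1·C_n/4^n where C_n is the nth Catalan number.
0

Solution: C_n ~ 4^n/(n^(3/2)√π), so n^1·C_n/4^n ~ n^(1 − 3/2)/√π → 0.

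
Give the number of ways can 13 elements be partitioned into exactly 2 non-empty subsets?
4,095

Solution: This equals S(13,2), the Stirling number of the 2nd kind.
Using the Stirling recurrence: S(n,k) = k·S(n-1,k) + S(n-1,k-1)
S(13,2) = 2·S(12,2) + S(12,1)
         = 2·2047 + 1
         = 4094 + 1
         = 4,095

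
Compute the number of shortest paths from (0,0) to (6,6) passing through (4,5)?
378

Solution: To (4,5): C(9,4)=126. From there: C(3,2)=3. Total: 378.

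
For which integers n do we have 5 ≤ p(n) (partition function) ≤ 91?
4, 5, 6, 7, 8, 9, 10, 11, 12

Working:
Tabulating p(n) via p(n) = p(n−1) + p(n−2) − p(n−5) − p(n−7) + …: p(3)=3; p(4)=5; p(5)=7; p(6)=11; p(7)=15; p(8)=22; p(9)=30; p(10)=42; p(11)=56; p(12)=77; p(13)=101. So valid n = 4, 5, 6, 7, 8, 9, 10, 11, 12.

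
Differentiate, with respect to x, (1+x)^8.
8(1+x)^7

Reasoning: Using the power rule: d/dx (1+x)^8 = 8(1+x)^{7}.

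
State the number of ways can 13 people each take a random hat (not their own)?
2,290,792,932

Working:
Using D(n) = (n-1)[D(n-1) + D(n-2)]:
D(13) = (13-1) × [D(12) + D(11)]
      = 12 × [176214841 + 14684570]
      = 12 × 190899411
      = 2,290,792,932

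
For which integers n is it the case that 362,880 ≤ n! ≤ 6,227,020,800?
9, 10, 11, 12, 13

Explanation: n! is strictly increasing; 9! = 362,880 and 13! = 6,227,020,800, so valid n = 9, 10, 11, 12, 13.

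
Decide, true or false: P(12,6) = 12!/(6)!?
True
Permutation formula P(n,k) = n!/(n-k)!: 12!/6! = 479,001,600/720 = 665,280 = P(12,6). The statement holds.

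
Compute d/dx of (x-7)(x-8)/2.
d/dx[(x-7)(x-8)] = (x-8) + (x-7) = 2x - 15. Dividing by 2 gives (2x - 15)/2.
Final answer: (2x - 15)/2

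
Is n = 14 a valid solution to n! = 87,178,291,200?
14! = 14·13! = 14·6,227,020,800 = 87,178,291,200, which equals 87,178,291,200.
Final answer: Yes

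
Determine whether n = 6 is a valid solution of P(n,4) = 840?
No

Reasoning: P(6,4) = 6·5·4·3 = 360, which does not equal 840.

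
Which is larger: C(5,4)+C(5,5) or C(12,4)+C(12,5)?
C(12,4)+C(12,5)

Working:
First=6, Second=1,287.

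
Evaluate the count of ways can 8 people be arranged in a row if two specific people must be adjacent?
10,080
Treat pair as unit: (8-1)! arrangements × 2 internal orders = 10,080.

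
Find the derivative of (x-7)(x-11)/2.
(2x - 18)/2

Solution: d/dx[(x-7)(x-11)] = (x-11) + (x-7) = 2x - 18. Dividing by 2 gives (2x - 18)/2.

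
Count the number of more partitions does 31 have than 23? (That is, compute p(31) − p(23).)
Pentagonal recurrence p(n) = p(n−1) + p(n−2) − p(n−5) − p(n−7) + …: p(31) = p(30) + p(29) − p(26) − p(24) + p(19) + p(16) − p(9) − p(5) = 5,604 + 4,565 − 2,436 − 1,575 + 490 + 231 − 30 − 7 = 6,842.
p(23) = p(22) + p(21) − p(18) − p(16) + p(11) + p(8) − p(1) = 1,002 + 792 − 385 − 231 + 56 + 22 − 1 = 1,255.
Difference = 6,842 − 1,255 = 5,587.
Final answer: 5,587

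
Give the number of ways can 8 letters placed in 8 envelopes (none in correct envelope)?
Using D(n) = (n-1)[D(n-1) + D(n-2)]:
D(8) = (8-1) × [D(7) + D(6)]
      = 7 × [1854 + 265]
      = 7 × 2119
      = 14,833
Final answer: 14,833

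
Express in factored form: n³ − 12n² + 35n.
n³ − 12n² + 35n = n(n² − 12n + 35) = n(n − 5)(n − 7).

Answer: n(n − 5)(n − 7)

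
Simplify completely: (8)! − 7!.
35,280

Reasoning: (8)! − 7! = (8)·7! − 7! = (8−1)·7! = 7·7! = 35,280.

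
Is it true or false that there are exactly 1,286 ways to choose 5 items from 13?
False

Reasoning: C(13,5) = 1,287 ≠ 1286.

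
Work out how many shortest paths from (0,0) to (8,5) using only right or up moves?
1,287

Solution: Choose 8 rights from 13 moves: C(13,8) = 1,287.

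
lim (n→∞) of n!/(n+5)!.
0

n!/(n+5)! = 1/[(n+1)(n+2)···(n+5)] → 0 as n → ∞.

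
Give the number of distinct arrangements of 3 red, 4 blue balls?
35
Multinomial: 7!/(3! × 4!) = 35.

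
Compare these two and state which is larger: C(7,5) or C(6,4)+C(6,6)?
C(7,5)
C(7,5)=21; C(6,4)+C(6,6)=15+1=16.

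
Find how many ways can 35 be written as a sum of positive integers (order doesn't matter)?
Pentagonal recurrence p(n) = p(n−1) + p(n−2) − p(n−5) − p(n−7) + …: p(35) = p(34) + p(33) − p(30) − p(28) + p(23) + p(20) − p(13) − p(9) + p(0) = 12,310 + 10,143 − 5,604 − 3,718 + 1,255 + 627 − 101 − 30 + 1 = 14,883.
Final answer: 14,883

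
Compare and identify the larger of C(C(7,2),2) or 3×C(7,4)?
C(C(7,2),2)
C(C(7,2),2)=210, 3×C(7,4)=105.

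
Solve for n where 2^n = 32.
2^5 = 32, so n = 5.
Final answer: 5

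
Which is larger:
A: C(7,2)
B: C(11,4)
B

Solution: A=C(7,2)=21, B=C(11,4)=330.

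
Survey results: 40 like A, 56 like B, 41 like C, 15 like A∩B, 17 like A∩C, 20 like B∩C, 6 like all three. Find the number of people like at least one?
91

Solution: |A∪B∪C| = 40+56+41-15-17-20+6 = 91.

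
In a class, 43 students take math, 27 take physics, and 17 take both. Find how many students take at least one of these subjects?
|A∪B| = |A|+|B|-|A∩B| = 43+27-17 = 53.

Answer: 53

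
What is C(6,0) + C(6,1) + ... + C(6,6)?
64

Solution: Sum of binomial coefficients = 2^6 = 64.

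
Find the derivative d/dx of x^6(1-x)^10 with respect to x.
6x^5(1-x)^10 - 10x^6(1-x)^9

Solution: Product rule: 6x^{5}(1-x)^{10} + x^6·(-10)(1-x)^{9}.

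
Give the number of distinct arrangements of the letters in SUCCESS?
420

Explanation: Word has 7 letters (S=3, U=1, C=2, E=1). Arrangements: 7!/Π(k!) = 420.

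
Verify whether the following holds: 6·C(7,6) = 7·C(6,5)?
True

Working:
Absorption identity k·C(n,k) = n·C(n-1,k-1). LHS = 6·7 = 42; RHS = 7·6 = 42.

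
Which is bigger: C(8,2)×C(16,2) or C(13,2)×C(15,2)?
C(8,2)×C(16,2)=3,360, C(13,2)×C(15,2)=8,190.

Answer: C(13,2)×C(15,2)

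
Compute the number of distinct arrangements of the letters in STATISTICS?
50,400

Working:
Word has 10 letters (S=3, T=3, A=1, I=2, C=1). Arrangements: 10!/Π(k!) = 50,400.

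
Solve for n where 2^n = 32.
2^5 = 32, so n = 5.

Answer: 5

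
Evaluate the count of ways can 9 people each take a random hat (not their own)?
133,496

Working:
Using D(n) = (n-1)[D(n-1) + D(n-2)]:
D(9) = (9-1) × [D(8) + D(7)]
      = 8 × [14833 + 1854]
      = 8 × 16687
      = 133,496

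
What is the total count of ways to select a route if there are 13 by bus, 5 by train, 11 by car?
29

By the addition principle: 13 + 5 + 11 = 29.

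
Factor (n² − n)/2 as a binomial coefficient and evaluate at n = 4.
(n² − n)/2 = n(n−1)/2 = C(n,2). At n = 4: C(4,2) = 6.
Final answer: C(n,2); C(4,2) = 6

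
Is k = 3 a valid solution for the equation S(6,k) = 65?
S(6,3) = 3·S(5,3) + S(5,2) = 3·25 + 15 = 90, which does not equal 65.
Final answer: No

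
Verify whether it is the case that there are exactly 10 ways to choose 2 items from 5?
True

Working:
C(5,2) = 10.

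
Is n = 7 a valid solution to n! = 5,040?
Yes

7! = 7·6! = 7·720 = 5,040, which equals 5,040.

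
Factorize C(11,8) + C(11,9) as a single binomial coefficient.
C(12,9)

Reasoning: By Pascal's identity: C(11,8) + C(11,9) = C(12,9) = 220.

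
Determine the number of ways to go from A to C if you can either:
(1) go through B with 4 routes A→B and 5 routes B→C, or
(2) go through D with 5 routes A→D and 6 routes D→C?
50

Reasoning: Route via B: 4×5=20. Route via D: 5×6=30. Total: 50.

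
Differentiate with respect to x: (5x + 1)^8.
Chain rule: 8(5x+1)^{7} × 5 = 40(5x+1)^{7}.

Answer: 40(5x + 1)^7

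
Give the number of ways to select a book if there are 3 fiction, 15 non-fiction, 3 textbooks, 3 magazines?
By the addition principle: 3 + 15 + 3 + 3 = 24.
Final answer: 24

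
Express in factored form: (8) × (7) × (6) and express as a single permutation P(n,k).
Product of 3 consecutive descending integers starting at 8: P(8,3) = 8!/5! = 336.
Final answer: P(8,3) = 8!/(5)!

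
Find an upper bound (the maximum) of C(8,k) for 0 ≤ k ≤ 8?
70

Solution: Maximum at k = 4: C(8,4) = 70.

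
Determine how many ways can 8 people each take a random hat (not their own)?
Using D(n) = (n-1)[D(n-1) + D(n-2)]:
D(8) = (8-1) × [D(7) + D(6)]
      = 7 × [1854 + 265]
      = 7 × 2119
      = 14,833
Final answer: 14,833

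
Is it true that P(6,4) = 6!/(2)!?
Permutation formula P(n,k) = n!/(n-k)!: 6!/2! = 720/2 = 360 = P(6,4). The statement holds.
Final answer: True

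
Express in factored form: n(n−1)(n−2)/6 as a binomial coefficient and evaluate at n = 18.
C(n,3); C(18,3) = 816

Solution: n(n−1)(n−2)/6 = n!/(3!(n−3)!) = C(n,3). At n = 18: C(18,3) = 816.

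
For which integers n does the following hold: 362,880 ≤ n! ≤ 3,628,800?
9, 10

Reasoning: n! is strictly increasing; 9! = 362,880 and 10! = 3,628,800, so valid n = 9, 10.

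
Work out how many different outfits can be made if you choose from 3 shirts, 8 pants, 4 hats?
96
By the multiplication principle: 3 × 8 × 4 = 96.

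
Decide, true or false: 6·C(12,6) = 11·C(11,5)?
False

Working:
Absorption identity k·C(n,k) = n·C(n-1,k-1). LHS = 6·924 = 5,544; RHS = 11·462 = 5,082.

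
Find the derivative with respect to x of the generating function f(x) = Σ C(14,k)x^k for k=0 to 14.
Term-by-term differentiation gives Σ k·C(14,k)x^{k-1} for k=1 to 14.

Answer: Σ k·C(14,k)x^(k-1) for k=1 to 14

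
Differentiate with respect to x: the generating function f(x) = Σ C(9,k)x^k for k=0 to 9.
Σ k·C(9,k)x^(k-1) for k=1 to 9

Working:
Term-by-term differentiation gives Σ k·C(9,k)x^{k-1} for k=1 to 9.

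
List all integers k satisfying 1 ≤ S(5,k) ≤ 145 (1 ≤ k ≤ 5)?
1, 2, 3, 4, 5

Explanation: S(5,1)=1; S(5,2)=15; S(5,3)=25; S(5,4)=10; S(5,5)=1. So valid k = 1, 2, 3, 4, 5.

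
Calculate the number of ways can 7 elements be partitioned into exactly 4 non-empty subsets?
350

This equals S(7,4), the Stirling number of the 2nd kind.
Using the Stirling recurrence: S(n,k) = k·S(n-1,k) + S(n-1,k-1)
S(7,4) = 4·S(6,4) + S(6,3)
         = 4·65 + 90
         = 260 + 90
         = 350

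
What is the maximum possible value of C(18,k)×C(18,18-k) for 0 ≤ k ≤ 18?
2,363,904,400

Solution: C(18,k)·C(18,18-k) = C(18,k)², maximised at the centre k = 9: C(18,9)² = 2,363,904,400.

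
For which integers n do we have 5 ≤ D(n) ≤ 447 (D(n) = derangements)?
4, 5, 6

Reasoning: Using D(n) = (n−1)[D(n−1) + D(n−2)] with D(1)=0, D(2)=1: D(3)=2; D(4)=9; D(5)=44; D(6)=265; D(7)=1,854. So valid n = 4, 5, 6.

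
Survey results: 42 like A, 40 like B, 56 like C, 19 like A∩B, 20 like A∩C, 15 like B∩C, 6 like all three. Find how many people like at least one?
90

|A∪B∪C| = 42+40+56-19-20-15+6 = 90.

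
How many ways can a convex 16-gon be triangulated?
2,674,440

Working:
Using the Catalan number formula: C_n = C(2n, n) / (n+1)
C_14 = C(28, 14) / (14+1)
     = 40116600 / 15
     = 2,674,440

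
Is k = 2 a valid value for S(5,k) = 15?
Yes

Reasoning: S(5,2) = 2·S(4,2) + S(4,1) = 2·7 + 1 = 15, which equals 15.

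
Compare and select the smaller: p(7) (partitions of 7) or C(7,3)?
p(7)

Pentagonal recurrence p(n) = p(n−1) + p(n−2) − p(n−5) − p(n−7) + …: p(7) = p(6) + p(5) − p(2) − p(0) = 11 + 7 − 2 − 1 = 15; C(7,3) = 35.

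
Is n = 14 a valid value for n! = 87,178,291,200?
Yes

Explanation: 14! = 14·13! = 14·6,227,020,800 = 87,178,291,200, which equals 87,178,291,200.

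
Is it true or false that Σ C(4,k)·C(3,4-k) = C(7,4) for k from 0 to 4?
True
Vandermonde's identity gives C(7,4) = 35; RHS C(7,4) = 35.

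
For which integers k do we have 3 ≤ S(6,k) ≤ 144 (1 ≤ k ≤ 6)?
2, 3, 4, 5

S(6,1)=1; S(6,2)=31; S(6,3)=90; S(6,4)=65; S(6,5)=15; S(6,6)=1. So valid k = 2, 3, 4, 5.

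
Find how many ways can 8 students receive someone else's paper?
Using D(n) = (n-1)[D(n-1) + D(n-2)]:
D(8) = (8-1) × [D(7) + D(6)]
      = 7 × [1854 + 265]
      = 7 × 2119
      = 14,833
Final answer: 14,833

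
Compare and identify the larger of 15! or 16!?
16!

Reasoning: 15!=1,307,674,368,000, 16!=20,922,789,888,000. 16! > 15!.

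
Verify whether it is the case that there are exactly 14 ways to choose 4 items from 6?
False

Solution: C(6,4) = 15 ≠ 14.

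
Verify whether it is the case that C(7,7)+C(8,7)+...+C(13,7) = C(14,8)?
Hockey stick identity gives Σ = C(14,8) = 3,003; RHS C(14,8) = 3,003.
Final answer: True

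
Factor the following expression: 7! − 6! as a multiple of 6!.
7! − 6! = 7·6! − 6! = (7 − 1)·6! = 6 × 6! = 4,320.
Final answer: 6 × 6! = 4,320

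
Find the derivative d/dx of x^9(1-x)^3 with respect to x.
9x^8(1-x)^3 - 3x^9(1-x)^2

Product rule: 9x^{8}(1-x)^{3} + x^9·(-3)(1-x)^{2}.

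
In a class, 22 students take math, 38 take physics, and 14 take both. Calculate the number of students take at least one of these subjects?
46

Explanation: |A∪B| = |A|+|B|-|A∩B| = 22+38-14 = 46.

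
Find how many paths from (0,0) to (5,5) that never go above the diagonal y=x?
42

Solution: Counted by the Catalan number C_5: C_5 = C(10,5)/(5+1) = 252/6 = 42.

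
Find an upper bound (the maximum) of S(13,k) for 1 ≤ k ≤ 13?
9,321,312

Row S(13,k) for k = 1..13 (via S(n,k) = k·S(n−1,k) + S(n−1,k−1)): 1, 4,095, 261,625, 2,532,530, 7,508,501, 9,321,312, 5,715,424, 1,899,612, 359,502, 39,325, 2,431, 78, 1. The row is unimodal; maximum at k = 6: 9,321,312.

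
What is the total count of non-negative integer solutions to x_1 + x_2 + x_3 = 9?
55

Explanation: C(9+3-1, 3-1) = 55.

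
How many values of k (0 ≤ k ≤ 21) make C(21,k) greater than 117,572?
6

Working:
Row 21 is unimodal and symmetric about k=21/2. C(21,7)=116,280 ≤ 117,572; C(21,8)=203,490 > 117,572; by symmetry C(21,k) > 117,572 for k = 8..13. That's 13 - 8 + 1 = 6 values.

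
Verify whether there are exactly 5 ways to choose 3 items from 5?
False

Working:
C(5,3) = 10 ≠ 5.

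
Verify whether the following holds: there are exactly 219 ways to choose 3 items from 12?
C(12,3) = 220 ≠ 219.
Final answer: False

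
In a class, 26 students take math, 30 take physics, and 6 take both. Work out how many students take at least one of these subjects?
50
|A∪B| = |A|+|B|-|A∩B| = 26+30-6 = 50.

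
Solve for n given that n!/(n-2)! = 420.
21

Solution: n!/(n-2)! = n×(n-1), a product of 2 consecutive integers ≈ (n−0.5)^2. 420^(1/2) + 0.5 ≈ 21.0; check n = 21: 21×20 = 420 ✓. So n = 21.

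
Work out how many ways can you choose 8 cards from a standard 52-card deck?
752,538,150

Explanation: C(52,8) = 752,538,150.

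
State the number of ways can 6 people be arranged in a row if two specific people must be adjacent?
240
Treat pair as unit: (6-1)! arrangements × 2 internal orders = 240.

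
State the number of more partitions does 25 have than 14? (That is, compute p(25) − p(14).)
1,823

Working:
Pentagonal recurrence p(n) = p(n−1) + p(n−2) − p(n−5) − p(n−7) + …: p(25) = p(24) + p(23) − p(20) − p(18) + p(13) + p(10) − p(3) = 1,575 + 1,255 − 627 − 385 + 101 + 42 − 3 = 1,958.
p(14) = p(13) + p(12) − p(9) − p(7) + p(2) = 101 + 77 − 30 − 15 + 2 = 135.
Difference = 1,958 − 135 = 1,823.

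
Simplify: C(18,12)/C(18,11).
7/12
C(n,k+1)/C(n,k) = (n−k)/(k+1). Here (18−11)/(11+1) = 7/12 = 7/12.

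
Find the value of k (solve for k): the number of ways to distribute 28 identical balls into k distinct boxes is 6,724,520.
8

Explanation: Stars and bars: the count is C(28+k−1, k−1), increasing in k. k=6: C(33,5) = 237,336, k=7: C(34,6) = 1,344,904, k=8: C(35,7) = 6,724,520 ✓. So k = 8.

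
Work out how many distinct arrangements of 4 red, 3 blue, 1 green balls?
280

Reasoning: Multinomial: 8!/(4! × 3! × 1!) = 280.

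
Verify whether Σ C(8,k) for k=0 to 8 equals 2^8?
True

Binomial theorem: Σ C(8,k) = (1+1)^8 = 2^8 = 256; RHS 2^8 = 256.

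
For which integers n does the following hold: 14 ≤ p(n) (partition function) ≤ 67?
7, 8, 9, 10, 11

Tabulating p(n) via p(n) = p(n−1) + p(n−2) − p(n−5) − p(n−7) + …: p(6)=11; p(7)=15; p(8)=22; p(9)=30; p(10)=42; p(11)=56; p(12)=77. So valid n = 7, 8, 9, 10, 11.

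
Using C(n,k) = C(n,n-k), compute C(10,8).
C(10,8) = C(10,2) = 45.
Final answer: 45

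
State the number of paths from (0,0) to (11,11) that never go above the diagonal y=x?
Counted by the Catalan number C_11: C_11 = C(22,11)/(11+1) = 705,432/12 = 58,786.
Final answer: 58,786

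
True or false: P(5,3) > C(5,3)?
True
P(5,3) = 60 and C(5,3) = 10; P(n,r) = r! × C(n,r) so P > C whenever r ≥ 2.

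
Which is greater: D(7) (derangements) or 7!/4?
D(7) = (7-1)·[D(6) + D(5)] = 6·[265 + 44] = 1,854; 7!/4 = 5,040/4 = 1,260.

Answer: D(7)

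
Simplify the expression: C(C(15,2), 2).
5,460

Solution: C(15,2) = 105, then C(105, 2) = 5,460.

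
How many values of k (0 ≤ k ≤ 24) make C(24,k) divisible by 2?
21

Solution: Checking C(24,k) mod 2 for k = 0..24: divisible at k = 1, 2, 3, 4, 5, 6, 7, 9, 10, 11, 12, 13, 14, 15, 17, 18, 19, 20, 21, 22, 23. That's 21 values.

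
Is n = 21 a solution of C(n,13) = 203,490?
C(21,13) = 21·20·19·18·17·16·15·14·13·12·11·10·9/13! = 1,267,136,462,592,000/6,227,020,800 = 203,490, which equals 203,490.
Final answer: Yes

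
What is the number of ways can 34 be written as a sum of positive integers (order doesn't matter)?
12,310

Solution: Pentagonal recurrence p(n) = p(n−1) + p(n−2) − p(n−5) − p(n−7) + …: p(34) = p(33) + p(32) − p(29) − p(27) + p(22) + p(19) − p(12) − p(8) = 10,143 + 8,349 − 4,565 − 3,010 + 1,002 + 490 − 77 − 22 = 12,310.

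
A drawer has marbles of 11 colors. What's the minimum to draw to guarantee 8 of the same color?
78

Explanation: Worst case: 7 of each = 77. One more: 78.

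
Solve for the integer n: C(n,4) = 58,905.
36

Working:
C(n,4) = n(n−1)(n−2)(n−3)/4! is increasing in n, and n(n−1)(n−2)(n−3) = 4!·58,905 = 1,413,720 ≈ (n−1.5)^4 gives n ≈ 36.0. Check: C(34,4) = 46,376, C(35,4) = 52,360, C(36,4) = 58,905 ✓. So n = 36.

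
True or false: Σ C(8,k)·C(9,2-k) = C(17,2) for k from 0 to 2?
Vandermonde's identity gives C(17,2) = 136; RHS C(17,2) = 136.

Answer: True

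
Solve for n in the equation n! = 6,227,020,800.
13

Reasoning: n! is strictly increasing. 11! = 39,916,800, 12! = 479,001,600, 13! = 6,227,020,800 ✓. So n = 13.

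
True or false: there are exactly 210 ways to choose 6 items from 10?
True
C(10,6) = 210.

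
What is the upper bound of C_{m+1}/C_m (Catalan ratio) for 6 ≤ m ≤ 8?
17/5

Solution: C_{m+1}/C_m = 2(2m+1)/(m+2), which increases with m. Maximum at m = 8: 2·17/10 = 17/5.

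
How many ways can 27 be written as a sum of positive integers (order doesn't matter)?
3,010

Pentagonal recurrence p(n) = p(n−1) + p(n−2) − p(n−5) − p(n−7) + …: p(27) = p(26) + p(25) − p(22) − p(20) + p(15) + p(12) − p(5) − p(1) = 2,436 + 1,958 − 1,002 − 627 + 176 + 77 − 7 − 1 = 3,010.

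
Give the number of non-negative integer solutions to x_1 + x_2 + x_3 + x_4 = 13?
560

Reasoning: C(13+4-1, 4-1) = 560.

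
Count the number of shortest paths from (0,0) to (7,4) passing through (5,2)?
126

Solution: To (5,2): C(7,5)=21. From there: C(4,2)=6. Total: 126.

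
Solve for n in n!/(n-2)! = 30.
6

Reasoning: n!/(n-2)! = n×(n-1), a product of 2 consecutive integers ≈ (n−0.5)^2. 30^(1/2) + 0.5 ≈ 6.0; check n = 6: 6×5 = 30 ✓. So n = 6.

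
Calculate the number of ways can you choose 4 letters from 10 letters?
210

Explanation: C(10,4) = 10! / (4! × (10-4)!)
         = 10! / (4! × 6!)
         = 210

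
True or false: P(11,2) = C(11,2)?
False
P(11,2) = 110 and C(11,2) = 55; P(n,r) = r! × C(n,r) so P > C whenever r ≥ 2.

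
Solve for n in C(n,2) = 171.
19

Reasoning: C(n,2) = n(n−1)/2! is increasing in n, and n(n−1) = 2!·171 = 342 ≈ (n−0.5)^2 gives n ≈ 19.0. Check: C(17,2) = 136, C(18,2) = 153, C(19,2) = 171 ✓. So n = 19.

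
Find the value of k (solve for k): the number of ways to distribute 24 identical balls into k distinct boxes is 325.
3

Working:
Stars and bars: the count is C(24+k−1, k−1), increasing in k. k=2: C(25,1) = 25, k=3: C(26,2) = 325 ✓. So k = 3.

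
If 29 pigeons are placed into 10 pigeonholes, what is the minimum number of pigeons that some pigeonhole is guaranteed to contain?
3

Solution: Pigeonhole: ⌈29/10⌉ = 3.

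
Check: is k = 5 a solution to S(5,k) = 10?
No

S(5,5) = 5·S(4,5) + S(4,4) = 5·0 + 1 = 1, which does not equal 10.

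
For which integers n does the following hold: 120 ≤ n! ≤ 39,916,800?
5, 6, 7, 8, 9, 10, 11

Solution: n! is strictly increasing; 5! = 120 and 11! = 39,916,800, so valid n = 5, 6, 7, 8, 9, 10, 11.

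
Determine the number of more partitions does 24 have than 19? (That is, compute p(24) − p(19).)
Pentagonal recurrence p(n) = p(n−1) + p(n−2) − p(n−5) − p(n−7) + …: p(24) = p(23) + p(22) − p(19) − p(17) + p(12) + p(9) − p(2) = 1,255 + 1,002 − 490 − 297 + 77 + 30 − 2 = 1,575.
p(19) = p(18) + p(17) − p(14) − p(12) + p(7) + p(4) = 385 + 297 − 135 − 77 + 15 + 5 = 490.
Difference = 1,575 − 490 = 1,085.
Final answer: 1,085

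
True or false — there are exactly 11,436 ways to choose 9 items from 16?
C(16,9) = 11,440 ≠ 11436.

Answer: False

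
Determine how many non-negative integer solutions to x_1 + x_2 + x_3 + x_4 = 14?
C(14+4-1, 4-1) = 680.

Answer: 680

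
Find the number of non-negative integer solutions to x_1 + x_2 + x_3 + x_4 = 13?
560

C(13+4-1, 4-1) = 560.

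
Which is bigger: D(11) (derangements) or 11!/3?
D(11)

Solution: D(11) = (11-1)·[D(10) + D(9)] = 10·[1,334,961 + 133,496] = 14,684,570; 11!/3 = 39,916,800/3 = 13,305,600.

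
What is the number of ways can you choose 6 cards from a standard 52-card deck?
20,358,520

Solution: C(52,6) = 20,358,520.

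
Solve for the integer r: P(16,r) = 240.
P(16,r) = 16·15·…·(16−r+1), a product of r factors. Multiplying down from 16: 16 = 16; 16·15 = 240 ✓ (2 factors). So r = 2.

Answer: 2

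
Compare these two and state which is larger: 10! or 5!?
10!

Explanation: 10!=3,628,800, 5!=120. 10! > 5!.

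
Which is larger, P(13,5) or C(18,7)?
P(13,5)

Explanation: P(13,5)=154,440, C(18,7)=31,824.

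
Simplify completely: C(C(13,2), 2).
C(13,2) = 78, then C(78, 2) = 3,003.
Final answer: 3,003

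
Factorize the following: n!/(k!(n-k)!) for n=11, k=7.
This is the binomial coefficient C(11,7) = 330.

Answer: C(11,7) = 330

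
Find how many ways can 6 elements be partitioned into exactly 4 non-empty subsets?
65

Reasoning: This equals S(6,4), the Stirling number of the 2nd kind.
Using the Stirling recurrence: S(n,k) = k·S(n-1,k) + S(n-1,k-1)
S(6,4) = 4·S(5,4) + S(5,3)
         = 4·10 + 25
         = 40 + 25
         = 65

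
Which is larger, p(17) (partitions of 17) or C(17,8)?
Pentagonal recurrence p(n) = p(n−1) + p(n−2) − p(n−5) − p(n−7) + …: p(17) = p(16) + p(15) − p(12) − p(10) + p(5) + p(2) = 231 + 176 − 77 − 42 + 7 + 2 = 297; C(17,8) = 24,310.

Answer: C(17,8)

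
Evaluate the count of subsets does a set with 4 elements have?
16

Each element can be included or excluded: 2^4 = 16.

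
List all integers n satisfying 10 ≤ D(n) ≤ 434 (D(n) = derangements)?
5, 6
Using D(n) = (n−1)[D(n−1) + D(n−2)] with D(1)=0, D(2)=1: D(4)=9; D(5)=44; D(6)=265; D(7)=1,854. So valid n = 5, 6.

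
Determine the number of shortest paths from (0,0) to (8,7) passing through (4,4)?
2,450
To (4,4): C(8,4)=70. From there: C(7,4)=35. Total: 2,450.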